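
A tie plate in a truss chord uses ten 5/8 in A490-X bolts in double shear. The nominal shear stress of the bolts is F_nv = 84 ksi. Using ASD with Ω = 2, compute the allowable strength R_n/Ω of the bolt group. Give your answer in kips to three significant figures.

A_b = π × 0.625² / 4 = 0.3068 in².
R_n = F_nv · A_b · n · n_s = 84 × 0.3068 × 10 × 2 = 515.4 kips.
Allowable strength R_n/Ω = 515.4 / 2 = 258 kips.

258 kips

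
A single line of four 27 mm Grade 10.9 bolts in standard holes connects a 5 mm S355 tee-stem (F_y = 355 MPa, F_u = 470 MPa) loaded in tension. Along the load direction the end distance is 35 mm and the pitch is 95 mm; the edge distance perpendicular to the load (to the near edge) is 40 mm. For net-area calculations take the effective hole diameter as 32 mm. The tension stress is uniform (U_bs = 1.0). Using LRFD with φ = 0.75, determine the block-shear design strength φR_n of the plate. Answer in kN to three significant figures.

Shear plane L_v = 35 + 3·95 = 320 mm; A_gv = 320 × 5 = 1600 mm².
A_nv = (320 − 3.5·32) × 5 = 1040 mm².
A_nt = (40 − 0.5·32) × 5 = 120 mm².
0.6 F_u A_nv = 293.3 kN; 0.6 F_y A_gv = 340.8 kN → shear rupture governs the shear term.
R_n = 293.3 + 1.0 × 470 × 120 / 1000 = 349.7 kN.
Design strength φR_n = 0.75 × 349.7 = 262 kN.

262 kN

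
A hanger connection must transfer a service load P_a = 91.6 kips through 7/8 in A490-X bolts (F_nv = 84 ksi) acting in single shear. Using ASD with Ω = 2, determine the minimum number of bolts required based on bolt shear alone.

4 bolts

A_b = π·0.875²/4 = 0.6013 in².
Per-bolt allowable strength R_n/Ω = 84 × 0.6013 × 1 / 2 = 25.26 kips.
n ≥ 91.6 / 25.26 = 3.627 → use 4 bolts.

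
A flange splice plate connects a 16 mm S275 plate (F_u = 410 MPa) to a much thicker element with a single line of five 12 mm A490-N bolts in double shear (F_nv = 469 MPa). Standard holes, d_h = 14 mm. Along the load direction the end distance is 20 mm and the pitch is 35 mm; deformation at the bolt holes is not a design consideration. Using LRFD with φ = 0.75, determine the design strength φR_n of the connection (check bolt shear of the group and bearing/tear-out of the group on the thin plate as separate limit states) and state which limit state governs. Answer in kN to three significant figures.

Bolt shear: A_b = π·12²/4 = 113.1 mm²; R_n = 469 × 113.1 × 5 × 2 / 1000 = 530.4 kN → 0.75 × 530.4 = 398 kN.
Bearing (1.5 l_c t F_u ≤ 3.0 d t F_u): upper limit = 3.0·12·16·410 / 1000 = 236.2 kN.
  Edge l_c = 20 − 14/2 = 13 → r_n = 127.9 kN; interior l_c = 35 − 14 = 21 → r_n = 206.6 kN.
  R_n,bearing = 1·127.9 + 4·206.6 = 954.5 kN → 0.75 × 954.5 = 716 kN.
Bolt shear governs: 398 kN.

398 kN (bolt shear governs)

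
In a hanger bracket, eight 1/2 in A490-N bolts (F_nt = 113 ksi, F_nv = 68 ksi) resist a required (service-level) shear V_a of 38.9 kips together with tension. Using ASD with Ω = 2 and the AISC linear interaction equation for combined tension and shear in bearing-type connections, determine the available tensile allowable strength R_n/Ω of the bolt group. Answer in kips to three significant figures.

50.7 kips

A_b = π·0.5²/4 = 0.1963 in²; f_rv = 38.9 / (8 × 0.1963) = 24.76 ksi.
F'_nt = 1.3 F_nt − (Ω F_nt / F_nv) f_rv = 1.3·113 − (2·113/68)·24.76 = 64.59 ksi, capped at F_nt → F'_nt = 64.59 ksi.
R_n = F'_nt · A_b · n = 64.59 × 0.1963 × 8 = 101.5 kips.
Allowable strength R_n/Ω = 101.5 / 2 = 50.7 kips.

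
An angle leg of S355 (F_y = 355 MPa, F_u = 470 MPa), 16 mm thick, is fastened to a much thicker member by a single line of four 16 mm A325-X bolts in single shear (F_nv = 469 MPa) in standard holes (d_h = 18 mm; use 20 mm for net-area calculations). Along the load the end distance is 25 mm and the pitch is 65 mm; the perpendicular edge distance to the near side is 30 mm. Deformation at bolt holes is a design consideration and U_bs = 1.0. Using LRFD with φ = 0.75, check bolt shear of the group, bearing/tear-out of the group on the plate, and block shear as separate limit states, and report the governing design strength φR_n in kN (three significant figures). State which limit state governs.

283 kN (bolt shear governs)

Bolt shear: A_b = π·16²/4 = 201.1 mm²; R_n = 469 × 201.1 × 4 × 1 / 1000 = 377.2 kN → 0.75 × 377.2 = 283 kN.
Bearing: edge l_c = 16, r_n = 144.4 kN; interior l_c = 47, r_n = 288.8 kN; R_n = 144.4 + 3·288.8 = 1011 kN → 758 kN.
Block shear: A_gv = 3520, A_nv = 2400, A_nt = 320 mm²; R_n = min(0.6F_uA_nv, 0.6F_yA_gv) + U_bs·F_u·A_nt = 827.2 kN → 620 kN.
Bolt shear governs: 283 kN.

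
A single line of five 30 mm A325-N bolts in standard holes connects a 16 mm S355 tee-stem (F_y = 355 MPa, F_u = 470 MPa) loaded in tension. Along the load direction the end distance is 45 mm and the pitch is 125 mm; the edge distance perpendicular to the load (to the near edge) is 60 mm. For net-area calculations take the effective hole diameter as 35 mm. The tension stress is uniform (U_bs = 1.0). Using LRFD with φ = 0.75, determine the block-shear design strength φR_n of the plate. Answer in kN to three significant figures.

Shear plane L_v = 45 + 4·125 = 545 mm; A_gv = 545 × 16 = 8720 mm².
A_nv = (545 − 4.5·35) × 16 = 6200 mm².
A_nt = (60 − 0.5·35) × 16 = 680 mm².
0.6 F_u A_nv = 1748 kN; 0.6 F_y A_gv = 1857 kN → shear rupture governs the shear term.
R_n = 1748 + 1.0 × 470 × 680 / 1000 = 2068 kN.
Design strength φR_n = 0.75 × 2068 = 1550 kN.

1550 kN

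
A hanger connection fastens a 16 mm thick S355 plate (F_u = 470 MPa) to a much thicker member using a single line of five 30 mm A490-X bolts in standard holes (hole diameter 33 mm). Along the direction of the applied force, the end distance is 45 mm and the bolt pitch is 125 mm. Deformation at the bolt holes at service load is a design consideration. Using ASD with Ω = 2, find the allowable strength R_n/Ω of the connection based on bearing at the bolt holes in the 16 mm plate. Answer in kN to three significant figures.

Per bolt r_n = 1.2 l_c t F_u ≤ 2.4 d t F_u; upper limit = 2.4 × 30 × 16 × 470 / 1000 = 541.4 kN.
Edge bolt: l_c = 45 − 33/2 = 28.5 mm → 1.2 × 28.5 × 16 × 470 / 1000 = 257.2 → r_n = 257.2 kN.
Interior bolts: l_c = 125 − 33 = 92 mm → 1.2 × 92 × 16 × 470 / 1000 = 830.2 → r_n = 541.4 kN.
R_n = 1 × 257.2 + 4 × 541.4 = 2423 kN.
Allowable strength R_n/Ω = 2423 / 2 = 1210 kN.

1210 kN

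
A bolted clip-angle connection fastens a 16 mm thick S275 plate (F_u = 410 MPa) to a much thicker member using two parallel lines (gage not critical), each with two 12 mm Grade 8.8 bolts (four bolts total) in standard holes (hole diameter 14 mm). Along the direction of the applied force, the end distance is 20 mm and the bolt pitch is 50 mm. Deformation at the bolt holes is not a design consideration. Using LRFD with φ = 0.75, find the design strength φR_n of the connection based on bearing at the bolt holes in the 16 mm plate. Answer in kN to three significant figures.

546 kN

Per bolt r_n = 1.5 l_c t F_u ≤ 3.0 d t F_u; upper limit = 3.0 × 12 × 16 × 410 / 1000 = 236.2 kN.
Edge bolt: l_c = 20 − 14/2 = 13 mm → 1.5 × 13 × 16 × 410 / 1000 = 127.9 → r_n = 127.9 kN.
Interior bolts: l_c = 50 − 14 = 36 mm → 1.5 × 36 × 16 × 410 / 1000 = 354.2 → r_n = 236.2 kN.
R_n = 2 × 127.9 + 2 × 236.2 = 728.2 kN.
Design strength φR_n = 0.75 × 728.2 = 546 kN.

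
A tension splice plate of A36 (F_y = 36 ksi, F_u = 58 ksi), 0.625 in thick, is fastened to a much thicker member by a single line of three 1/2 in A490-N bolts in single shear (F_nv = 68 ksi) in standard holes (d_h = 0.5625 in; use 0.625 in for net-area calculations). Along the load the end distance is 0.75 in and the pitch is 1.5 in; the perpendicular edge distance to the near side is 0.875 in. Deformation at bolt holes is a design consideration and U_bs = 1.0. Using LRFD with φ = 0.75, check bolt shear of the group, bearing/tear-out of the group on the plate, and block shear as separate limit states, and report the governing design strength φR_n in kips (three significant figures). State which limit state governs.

30 kips (bolt shear governs)

Bolt shear: A_b = π·0.5²/4 = 0.1963 in²; R_n = 68 × 0.1963 × 3 × 1 = 40.06 kips → 0.75 × 40.06 = 30 kips.
Bearing: edge l_c = 0.4688, r_n = 20.39 kips; interior l_c = 0.9375, r_n = 40.78 kips; R_n = 20.39 + 2·40.78 = 102 kips → 76.5 kips.
Block shear: A_gv = 2.344, A_nv = 1.367, A_nt = 0.3516 in²; R_n = min(0.6F_uA_nv, 0.6F_yA_gv) + U_bs·F_u·A_nt = 67.97 kips → 51 kips.
Bolt shear governs: 30 kips.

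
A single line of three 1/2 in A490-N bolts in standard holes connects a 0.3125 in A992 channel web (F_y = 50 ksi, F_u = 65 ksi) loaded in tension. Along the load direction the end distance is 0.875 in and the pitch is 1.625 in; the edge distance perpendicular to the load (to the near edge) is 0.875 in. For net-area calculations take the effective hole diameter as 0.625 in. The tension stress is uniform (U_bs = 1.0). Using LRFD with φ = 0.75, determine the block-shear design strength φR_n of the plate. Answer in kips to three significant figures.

32 kips

Shear plane L_v = 0.875 + 2·1.625 = 4.125 in; A_gv = 4.125 × 0.3125 = 1.289 in².
A_nv = (4.125 − 2.5·0.625) × 0.3125 = 0.8008 in².
A_nt = (0.875 − 0.5·0.625) × 0.3125 = 0.1758 in².
0.6 F_u A_nv = 31.23 kips; 0.6 F_y A_gv = 38.67 kips → shear rupture governs the shear term.
R_n = 31.23 + 1.0 × 65 × 0.1758 = 42.66 kips.
Design strength φR_n = 0.75 × 42.66 = 32 kips.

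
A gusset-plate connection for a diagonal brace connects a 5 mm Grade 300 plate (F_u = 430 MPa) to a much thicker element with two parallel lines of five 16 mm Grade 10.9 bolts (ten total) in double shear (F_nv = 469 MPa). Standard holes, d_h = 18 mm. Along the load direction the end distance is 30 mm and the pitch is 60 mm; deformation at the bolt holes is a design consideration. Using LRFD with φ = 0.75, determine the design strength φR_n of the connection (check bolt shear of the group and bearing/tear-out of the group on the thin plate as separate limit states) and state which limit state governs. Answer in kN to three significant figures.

Bolt shear: A_b = π·16²/4 = 201.1 mm²; R_n = 469 × 201.1 × 10 × 2 / 1000 = 1886 kN → 0.75 × 1886 = 1410 kN.
Bearing (1.2 l_c t F_u ≤ 2.4 d t F_u): upper limit = 2.4·16·5·430 / 1000 = 82.56 kN.
  Edge l_c = 30 − 18/2 = 21 → r_n = 54.18 kN; interior l_c = 60 − 18 = 42 → r_n = 82.56 kN.
  R_n,bearing = 2·54.18 + 8·82.56 = 768.8 kN → 0.75 × 768.8 = 577 kN.
Bearing governs: 577 kN.

577 kN (bearing governs)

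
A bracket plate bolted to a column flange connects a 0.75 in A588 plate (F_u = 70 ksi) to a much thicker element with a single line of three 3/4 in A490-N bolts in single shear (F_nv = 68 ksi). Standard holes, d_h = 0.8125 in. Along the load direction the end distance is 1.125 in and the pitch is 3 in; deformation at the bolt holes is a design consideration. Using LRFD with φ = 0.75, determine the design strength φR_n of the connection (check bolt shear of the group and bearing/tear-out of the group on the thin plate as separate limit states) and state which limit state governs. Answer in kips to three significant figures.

67.6 kips (bolt shear governs)

Bolt shear: A_b = π·0.75²/4 = 0.4418 in²; R_n = 68 × 0.4418 × 3 × 1 = 90.12 kips → 0.75 × 90.12 = 67.6 kips.
Bearing (1.2 l_c t F_u ≤ 2.4 d t F_u): upper limit = 2.4·0.75·0.75·70 = 94.5 kips.
  Edge l_c = 1.125 − 0.8125/2 = 0.7188 → r_n = 45.28 kips; interior l_c = 3 − 0.8125 = 2.188 → r_n = 94.5 kips.
  R_n,bearing = 1·45.28 + 2·94.5 = 234.3 kips → 0.75 × 234.3 = 176 kips.
Bolt shear governs: 67.6 kips.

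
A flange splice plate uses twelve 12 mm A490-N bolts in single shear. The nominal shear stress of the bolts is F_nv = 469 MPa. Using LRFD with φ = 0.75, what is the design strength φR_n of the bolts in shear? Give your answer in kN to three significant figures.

477 kN

A_b = π × 12² / 4 = 113.1 mm².
R_n = F_nv · A_b · n · n_s = 469 × 113.1 × 12 × 1 / 1000 = 636.5 kN.
Design strength φR_n = 0.75 × 636.5 = 477 kN.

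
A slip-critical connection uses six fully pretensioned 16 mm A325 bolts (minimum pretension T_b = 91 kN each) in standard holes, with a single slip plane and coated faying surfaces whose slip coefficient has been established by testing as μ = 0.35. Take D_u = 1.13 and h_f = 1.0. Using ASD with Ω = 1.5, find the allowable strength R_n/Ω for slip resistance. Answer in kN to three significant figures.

R_n = μ · D_u · h_f · T_b · n_s · n_b = 0.35 × 1.13 × 1.0 × 91 × 1 × 6 = 215.9 kN.
Allowable strength R_n/Ω = 215.9 / 1.5 = 144 kN.

144 kN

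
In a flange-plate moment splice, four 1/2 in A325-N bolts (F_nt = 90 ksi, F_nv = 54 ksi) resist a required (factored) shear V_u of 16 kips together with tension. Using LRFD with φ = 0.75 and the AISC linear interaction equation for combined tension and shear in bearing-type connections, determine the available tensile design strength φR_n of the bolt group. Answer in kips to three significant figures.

42.3 kips

A_b = π·0.5²/4 = 0.1963 in²; f_rv = 16 / (4 × 0.1963) = 20.37 ksi.
F'_nt = 1.3 F_nt − (F_nt / φF_nv) f_rv = 1.3·90 − (90/(0.75·54))·20.37 = 71.73 ksi, capped at F_nt → F'_nt = 71.73 ksi.
R_n = F'_nt · A_b · n = 71.73 × 0.1963 × 4 = 56.34 kips.
Design strength φR_n = 0.75 × 56.34 = 42.3 kips.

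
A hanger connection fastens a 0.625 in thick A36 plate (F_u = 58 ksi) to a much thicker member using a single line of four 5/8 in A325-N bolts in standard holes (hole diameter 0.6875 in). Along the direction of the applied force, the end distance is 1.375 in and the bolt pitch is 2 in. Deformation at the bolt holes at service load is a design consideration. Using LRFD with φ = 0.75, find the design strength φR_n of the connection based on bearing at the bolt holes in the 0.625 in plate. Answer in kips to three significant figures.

156 kips

Per bolt r_n = 1.2 l_c t F_u ≤ 2.4 d t F_u; upper limit = 2.4 × 0.625 × 0.625 × 58 = 54.38 kips.
Edge bolt: l_c = 1.375 − 0.6875/2 = 1.031 in → 1.2 × 1.031 × 0.625 × 58 = 44.86 → r_n = 44.86 kips.
Interior bolts: l_c = 2 − 0.6875 = 1.312 in → 1.2 × 1.312 × 0.625 × 58 = 57.09 → r_n = 54.38 kips.
R_n = 1 × 44.86 + 3 × 54.38 = 208 kips.
Design strength φR_n = 0.75 × 208 = 156 kips.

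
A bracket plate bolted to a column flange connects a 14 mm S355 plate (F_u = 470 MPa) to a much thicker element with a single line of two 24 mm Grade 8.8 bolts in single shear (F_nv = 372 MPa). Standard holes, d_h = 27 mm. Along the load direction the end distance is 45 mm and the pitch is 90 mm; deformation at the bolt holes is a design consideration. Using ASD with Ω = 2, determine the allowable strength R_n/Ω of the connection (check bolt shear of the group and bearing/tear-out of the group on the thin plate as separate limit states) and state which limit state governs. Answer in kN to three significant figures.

168 kN (bolt shear governs)

Bolt shear: A_b = π·24²/4 = 452.4 mm²; R_n = 372 × 452.4 × 2 × 1 / 1000 = 336.6 kN → 336.6 / 2 = 168 kN.
Bearing (1.2 l_c t F_u ≤ 2.4 d t F_u): upper limit = 2.4·24·14·470 / 1000 = 379 kN.
  Edge l_c = 45 − 27/2 = 31.5 → r_n = 248.7 kN; interior l_c = 90 − 27 = 63 → r_n = 379 kN.
  R_n,bearing = 1·248.7 + 1·379 = 627.7 kN → 627.7 / 2 = 314 kN.
Bolt shear governs: 168 kN.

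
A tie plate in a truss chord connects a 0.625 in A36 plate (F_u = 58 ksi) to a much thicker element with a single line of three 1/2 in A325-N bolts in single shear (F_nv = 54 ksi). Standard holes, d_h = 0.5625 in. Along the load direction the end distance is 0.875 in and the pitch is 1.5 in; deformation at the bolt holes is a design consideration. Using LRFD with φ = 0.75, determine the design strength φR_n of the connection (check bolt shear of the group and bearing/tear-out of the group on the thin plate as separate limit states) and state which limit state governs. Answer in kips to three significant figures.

Bolt shear: A_b = π·0.5²/4 = 0.1963 in²; R_n = 54 × 0.1963 × 3 × 1 = 31.81 kips → 0.75 × 31.81 = 23.9 kips.
Bearing (1.2 l_c t F_u ≤ 2.4 d t F_u): upper limit = 2.4·0.5·0.625·58 = 43.5 kips.
  Edge l_c = 0.875 − 0.5625/2 = 0.5938 → r_n = 25.83 kips; interior l_c = 1.5 − 0.5625 = 0.9375 → r_n = 40.78 kips.
  R_n,bearing = 1·25.83 + 2·40.78 = 107.4 kips → 0.75 × 107.4 = 80.5 kips.
Bolt shear governs: 23.9 kips.

23.9 kips (bolt shear governs)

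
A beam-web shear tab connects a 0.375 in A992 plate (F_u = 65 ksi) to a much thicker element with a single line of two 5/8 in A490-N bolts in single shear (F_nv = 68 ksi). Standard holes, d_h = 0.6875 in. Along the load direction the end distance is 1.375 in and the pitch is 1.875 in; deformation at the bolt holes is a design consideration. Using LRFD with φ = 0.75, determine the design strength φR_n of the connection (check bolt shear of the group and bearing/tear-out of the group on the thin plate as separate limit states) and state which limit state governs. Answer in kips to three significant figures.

Bolt shear: A_b = π·0.625²/4 = 0.3068 in²; R_n = 68 × 0.3068 × 2 × 1 = 41.72 kips → 0.75 × 41.72 = 31.3 kips.
Bearing (1.2 l_c t F_u ≤ 2.4 d t F_u): upper limit = 2.4·0.625·0.375·65 = 36.56 kips.
  Edge l_c = 1.375 − 0.6875/2 = 1.031 → r_n = 30.16 kips; interior l_c = 1.875 − 0.6875 = 1.188 → r_n = 34.73 kips.
  R_n,bearing = 1·30.16 + 1·34.73 = 64.9 kips → 0.75 × 64.9 = 48.7 kips.
Bolt shear governs: 31.3 kips.

31.3 kips (bolt shear governs)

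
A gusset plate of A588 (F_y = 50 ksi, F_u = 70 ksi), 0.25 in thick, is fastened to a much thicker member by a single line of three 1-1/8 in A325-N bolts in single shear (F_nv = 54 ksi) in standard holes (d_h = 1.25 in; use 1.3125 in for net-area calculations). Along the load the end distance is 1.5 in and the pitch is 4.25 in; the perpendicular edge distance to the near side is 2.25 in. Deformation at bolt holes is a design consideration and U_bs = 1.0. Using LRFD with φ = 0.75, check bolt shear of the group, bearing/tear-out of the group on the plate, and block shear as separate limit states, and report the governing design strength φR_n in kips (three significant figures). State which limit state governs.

73.8 kips (block shear governs)

Bolt shear: A_b = π·1.125²/4 = 0.994 in²; R_n = 54 × 0.994 × 3 × 1 = 161 kips → 0.75 × 161 = 121 kips.
Bearing: edge l_c = 0.875, r_n = 18.38 kips; interior l_c = 3, r_n = 47.25 kips; R_n = 18.38 + 2·47.25 = 112.9 kips → 84.7 kips.
Block shear: A_gv = 2.5, A_nv = 1.68, A_nt = 0.3984 in²; R_n = min(0.6F_uA_nv, 0.6F_yA_gv) + U_bs·F_u·A_nt = 98.44 kips → 73.8 kips.
Block shear governs: 73.8 kips.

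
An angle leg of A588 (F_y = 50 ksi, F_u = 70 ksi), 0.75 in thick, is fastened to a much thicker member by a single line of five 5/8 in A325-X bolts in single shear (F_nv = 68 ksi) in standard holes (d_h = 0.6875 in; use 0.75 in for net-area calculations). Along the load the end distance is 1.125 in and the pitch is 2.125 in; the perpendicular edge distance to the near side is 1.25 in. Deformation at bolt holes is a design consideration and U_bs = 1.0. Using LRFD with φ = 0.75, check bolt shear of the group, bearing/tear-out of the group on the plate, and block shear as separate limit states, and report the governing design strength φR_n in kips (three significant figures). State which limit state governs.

Bolt shear: A_b = π·0.625²/4 = 0.3068 in²; R_n = 68 × 0.3068 × 5 × 1 = 104.3 kips → 0.75 × 104.3 = 78.2 kips.
Bearing: edge l_c = 0.7812, r_n = 49.22 kips; interior l_c = 1.438, r_n = 78.75 kips; R_n = 49.22 + 4·78.75 = 364.2 kips → 273 kips.
Block shear: A_gv = 7.219, A_nv = 4.688, A_nt = 0.6562 in²; R_n = min(0.6F_uA_nv, 0.6F_yA_gv) + U_bs·F_u·A_nt = 242.8 kips → 182 kips.
Bolt shear governs: 78.2 kips.

78.2 kips (bolt shear governs)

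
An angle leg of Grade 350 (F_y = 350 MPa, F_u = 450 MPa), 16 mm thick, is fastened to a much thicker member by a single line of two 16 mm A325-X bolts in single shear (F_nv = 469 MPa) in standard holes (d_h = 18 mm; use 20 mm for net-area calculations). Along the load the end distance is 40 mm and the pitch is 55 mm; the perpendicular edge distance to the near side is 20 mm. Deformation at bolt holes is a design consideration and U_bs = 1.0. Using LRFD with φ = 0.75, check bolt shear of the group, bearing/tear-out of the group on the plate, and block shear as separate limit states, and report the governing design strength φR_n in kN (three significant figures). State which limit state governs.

141 kN (bolt shear governs)

Bolt shear: A_b = π·16²/4 = 201.1 mm²; R_n = 469 × 201.1 × 2 × 1 / 1000 = 188.6 kN → 0.75 × 188.6 = 141 kN.
Bearing: edge l_c = 31, r_n = 267.8 kN; interior l_c = 37, r_n = 276.5 kN; R_n = 267.8 + 1·276.5 = 544.3 kN → 408 kN.
Block shear: A_gv = 1520, A_nv = 1040, A_nt = 160 mm²; R_n = min(0.6F_uA_nv, 0.6F_yA_gv) + U_bs·F_u·A_nt = 352.8 kN → 265 kN.
Bolt shear governs: 141 kN.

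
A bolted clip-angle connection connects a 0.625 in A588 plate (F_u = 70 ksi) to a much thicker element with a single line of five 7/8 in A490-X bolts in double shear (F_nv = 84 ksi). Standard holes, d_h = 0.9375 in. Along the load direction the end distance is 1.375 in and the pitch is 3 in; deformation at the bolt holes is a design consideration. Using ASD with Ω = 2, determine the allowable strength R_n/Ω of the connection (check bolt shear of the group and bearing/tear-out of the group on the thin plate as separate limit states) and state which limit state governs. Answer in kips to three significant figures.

Bolt shear: A_b = π·0.875²/4 = 0.6013 in²; R_n = 84 × 0.6013 × 5 × 2 = 505.1 kips → 505.1 / 2 = 253 kips.
Bearing (1.2 l_c t F_u ≤ 2.4 d t F_u): upper limit = 2.4·0.875·0.625·70 = 91.88 kips.
  Edge l_c = 1.375 − 0.9375/2 = 0.9062 → r_n = 47.58 kips; interior l_c = 3 − 0.9375 = 2.062 → r_n = 91.88 kips.
  R_n,bearing = 1·47.58 + 4·91.88 = 415.1 kips → 415.1 / 2 = 208 kips.
Bearing governs: 208 kips.

208 kips (bearing governs)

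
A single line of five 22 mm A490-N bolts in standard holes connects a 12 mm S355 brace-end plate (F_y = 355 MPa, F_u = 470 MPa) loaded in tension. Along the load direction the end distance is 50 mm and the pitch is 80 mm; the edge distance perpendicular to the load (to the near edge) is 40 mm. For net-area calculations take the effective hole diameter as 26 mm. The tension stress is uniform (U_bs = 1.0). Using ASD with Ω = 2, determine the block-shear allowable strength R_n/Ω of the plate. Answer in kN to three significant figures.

504 kN

Shear plane L_v = 50 + 4·80 = 370 mm; A_gv = 370 × 12 = 4440 mm².
A_nv = (370 − 4.5·26) × 12 = 3036 mm².
A_nt = (40 − 0.5·26) × 12 = 324 mm².
0.6 F_u A_nv = 856.2 kN; 0.6 F_y A_gv = 945.7 kN → shear rupture governs the shear term.
R_n = 856.2 + 1.0 × 470 × 324 / 1000 = 1008 kN.
Allowable strength R_n/Ω = 1008 / 2 = 504 kN.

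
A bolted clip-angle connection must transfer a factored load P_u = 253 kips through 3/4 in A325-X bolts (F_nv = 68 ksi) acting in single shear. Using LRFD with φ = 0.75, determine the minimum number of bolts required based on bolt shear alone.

A_b = π·0.75²/4 = 0.4418 in².
Per-bolt design strength φR_n = 0.75 × 68 × 0.4418 × 1 = 22.53 kips.
n ≥ 253 / 22.53 = 11.23 → use 12 bolts.

12 bolts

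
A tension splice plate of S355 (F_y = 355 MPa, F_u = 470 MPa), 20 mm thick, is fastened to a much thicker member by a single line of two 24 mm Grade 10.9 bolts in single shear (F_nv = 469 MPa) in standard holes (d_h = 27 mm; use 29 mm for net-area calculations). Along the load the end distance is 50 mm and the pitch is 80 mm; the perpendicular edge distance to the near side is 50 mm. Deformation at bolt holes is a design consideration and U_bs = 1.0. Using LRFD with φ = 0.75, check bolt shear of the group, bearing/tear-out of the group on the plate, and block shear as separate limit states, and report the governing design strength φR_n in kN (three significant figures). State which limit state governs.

Bolt shear: A_b = π·24²/4 = 452.4 mm²; R_n = 469 × 452.4 × 2 × 1 / 1000 = 424.3 kN → 0.75 × 424.3 = 318 kN.
Bearing: edge l_c = 36.5, r_n = 411.7 kN; interior l_c = 53, r_n = 541.4 kN; R_n = 411.7 + 1·541.4 = 953.2 kN → 715 kN.
Block shear: A_gv = 2600, A_nv = 1730, A_nt = 710 mm²; R_n = min(0.6F_uA_nv, 0.6F_yA_gv) + U_bs·F_u·A_nt = 821.6 kN → 616 kN.
Bolt shear governs: 318 kN.

318 kN (bolt shear governs)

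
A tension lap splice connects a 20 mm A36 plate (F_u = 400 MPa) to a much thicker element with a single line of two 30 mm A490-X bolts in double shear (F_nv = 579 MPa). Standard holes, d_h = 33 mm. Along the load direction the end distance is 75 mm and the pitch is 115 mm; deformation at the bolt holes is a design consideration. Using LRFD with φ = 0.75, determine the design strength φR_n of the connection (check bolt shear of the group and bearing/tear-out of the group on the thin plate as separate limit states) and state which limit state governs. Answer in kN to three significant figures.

853 kN (bearing governs)

Bolt shear: A_b = π·30²/4 = 706.9 mm²; R_n = 579 × 706.9 × 2 × 2 / 1000 = 1637 kN → 0.75 × 1637 = 1230 kN.
Bearing (1.2 l_c t F_u ≤ 2.4 d t F_u): upper limit = 2.4·30·20·400 / 1000 = 576 kN.
  Edge l_c = 75 − 33/2 = 58.5 → r_n = 561.6 kN; interior l_c = 115 − 33 = 82 → r_n = 576 kN.
  R_n,bearing = 1·561.6 + 1·576 = 1138 kN → 0.75 × 1138 = 853 kN.
Bearing governs: 853 kN.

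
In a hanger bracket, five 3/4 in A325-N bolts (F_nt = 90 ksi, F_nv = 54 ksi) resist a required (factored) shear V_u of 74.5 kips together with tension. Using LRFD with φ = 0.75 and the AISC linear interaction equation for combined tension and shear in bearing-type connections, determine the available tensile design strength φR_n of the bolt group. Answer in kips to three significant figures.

69.7 kips

A_b = π·0.75²/4 = 0.4418 in²; f_rv = 74.5 / (5 × 0.4418) = 33.73 ksi.
F'_nt = 1.3 F_nt − (F_nt / φF_nv) f_rv = 1.3·90 − (90/(0.75·54))·33.73 = 42.05 ksi, capped at F_nt → F'_nt = 42.05 ksi.
R_n = F'_nt · A_b · n = 42.05 × 0.4418 × 5 = 92.89 kips.
Design strength φR_n = 0.75 × 92.89 = 69.7 kips.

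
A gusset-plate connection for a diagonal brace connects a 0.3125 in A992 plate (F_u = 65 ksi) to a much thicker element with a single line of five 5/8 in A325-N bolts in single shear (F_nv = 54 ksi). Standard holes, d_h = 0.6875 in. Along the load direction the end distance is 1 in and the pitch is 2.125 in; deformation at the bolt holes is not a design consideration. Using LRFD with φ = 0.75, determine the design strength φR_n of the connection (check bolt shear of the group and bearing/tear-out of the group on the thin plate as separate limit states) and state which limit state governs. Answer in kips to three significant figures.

Bolt shear: A_b = π·0.625²/4 = 0.3068 in²; R_n = 54 × 0.3068 × 5 × 1 = 82.83 kips → 0.75 × 82.83 = 62.1 kips.
Bearing (1.5 l_c t F_u ≤ 3.0 d t F_u): upper limit = 3.0·0.625·0.3125·65 = 38.09 kips.
  Edge l_c = 1 − 0.6875/2 = 0.6562 → r_n = 20 kips; interior l_c = 2.125 − 0.6875 = 1.438 → r_n = 38.09 kips.
  R_n,bearing = 1·20 + 4·38.09 = 172.3 kips → 0.75 × 172.3 = 129 kips.
Bolt shear governs: 62.1 kips.

62.1 kips (bolt shear governs)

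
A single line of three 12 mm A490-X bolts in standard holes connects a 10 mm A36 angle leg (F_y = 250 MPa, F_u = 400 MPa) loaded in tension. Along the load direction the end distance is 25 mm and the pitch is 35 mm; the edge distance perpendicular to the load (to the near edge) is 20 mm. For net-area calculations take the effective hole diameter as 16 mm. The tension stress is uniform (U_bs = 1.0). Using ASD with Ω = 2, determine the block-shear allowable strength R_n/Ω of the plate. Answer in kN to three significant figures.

Shear plane L_v = 25 + 2·35 = 95 mm; A_gv = 95 × 10 = 950 mm².
A_nv = (95 − 2.5·16) × 10 = 550 mm².
A_nt = (20 − 0.5·16) × 10 = 120 mm².
0.6 F_u A_nv = 132 kN; 0.6 F_y A_gv = 142.5 kN → shear rupture governs the shear term.
R_n = 132 + 1.0 × 400 × 120 / 1000 = 180 kN.
Allowable strength R_n/Ω = 180 / 2 = 90 kN.

90 kN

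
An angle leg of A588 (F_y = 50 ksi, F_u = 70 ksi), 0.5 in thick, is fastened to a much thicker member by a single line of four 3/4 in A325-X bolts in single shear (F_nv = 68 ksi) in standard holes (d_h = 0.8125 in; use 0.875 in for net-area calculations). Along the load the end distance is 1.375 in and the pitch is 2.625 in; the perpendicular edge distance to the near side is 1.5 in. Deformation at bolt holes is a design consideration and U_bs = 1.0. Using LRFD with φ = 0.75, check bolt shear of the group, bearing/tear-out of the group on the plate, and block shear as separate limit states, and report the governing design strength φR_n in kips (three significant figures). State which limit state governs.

90.1 kips (bolt shear governs)

Bolt shear: A_b = π·0.75²/4 = 0.4418 in²; R_n = 68 × 0.4418 × 4 × 1 = 120.2 kips → 0.75 × 120.2 = 90.1 kips.
Bearing: edge l_c = 0.9688, r_n = 40.69 kips; interior l_c = 1.812, r_n = 63 kips; R_n = 40.69 + 3·63 = 229.7 kips → 172 kips.
Block shear: A_gv = 4.625, A_nv = 3.094, A_nt = 0.5312 in²; R_n = min(0.6F_uA_nv, 0.6F_yA_gv) + U_bs·F_u·A_nt = 167.1 kips → 125 kips.
Bolt shear governs: 90.1 kips.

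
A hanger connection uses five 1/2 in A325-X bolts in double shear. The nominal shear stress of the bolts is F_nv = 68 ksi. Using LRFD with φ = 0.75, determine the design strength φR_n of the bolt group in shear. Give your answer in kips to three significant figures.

A_b = π × 0.5² / 4 = 0.1963 in².
R_n = F_nv · A_b · n · n_s = 68 × 0.1963 × 5 × 2 = 133.5 kips.
Design strength φR_n = 0.75 × 133.5 = 100 kips.

100 kips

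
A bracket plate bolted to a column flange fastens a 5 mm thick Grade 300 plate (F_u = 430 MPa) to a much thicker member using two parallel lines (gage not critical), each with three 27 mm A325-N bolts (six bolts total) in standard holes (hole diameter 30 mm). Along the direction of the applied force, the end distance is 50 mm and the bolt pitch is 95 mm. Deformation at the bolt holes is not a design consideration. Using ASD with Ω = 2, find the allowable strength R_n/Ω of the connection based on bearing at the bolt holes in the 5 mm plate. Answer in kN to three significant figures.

Per bolt r_n = 1.5 l_c t F_u ≤ 3.0 d t F_u; upper limit = 3.0 × 27 × 5 × 430 / 1000 = 174.2 kN.
Edge bolt: l_c = 50 − 30/2 = 35 mm → 1.5 × 35 × 5 × 430 / 1000 = 112.9 → r_n = 112.9 kN.
Interior bolts: l_c = 95 − 30 = 65 mm → 1.5 × 65 × 5 × 430 / 1000 = 209.6 → r_n = 174.2 kN.
R_n = 2 × 112.9 + 4 × 174.2 = 922.4 kN.
Allowable strength R_n/Ω = 922.4 / 2 = 461 kN.

461 kN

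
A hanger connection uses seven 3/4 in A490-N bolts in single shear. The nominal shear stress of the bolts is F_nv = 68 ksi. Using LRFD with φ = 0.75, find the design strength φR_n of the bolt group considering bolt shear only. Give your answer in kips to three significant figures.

158 kips

A_b = π × 0.75² / 4 = 0.4418 in².
R_n = F_nv · A_b · n · n_s = 68 × 0.4418 × 7 × 1 = 210.3 kips.
Design strength φR_n = 0.75 × 210.3 = 158 kips.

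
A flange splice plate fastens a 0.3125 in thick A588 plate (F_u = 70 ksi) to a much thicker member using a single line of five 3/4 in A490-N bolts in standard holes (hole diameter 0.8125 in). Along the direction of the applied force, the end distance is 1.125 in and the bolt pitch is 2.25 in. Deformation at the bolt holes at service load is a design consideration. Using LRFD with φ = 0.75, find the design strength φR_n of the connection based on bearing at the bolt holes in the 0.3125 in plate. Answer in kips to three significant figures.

Per bolt r_n = 1.2 l_c t F_u ≤ 2.4 d t F_u; upper limit = 2.4 × 0.75 × 0.3125 × 70 = 39.38 kips.
Edge bolt: l_c = 1.125 − 0.8125/2 = 0.7188 in → 1.2 × 0.7188 × 0.3125 × 70 = 18.87 → r_n = 18.87 kips.
Interior bolts: l_c = 2.25 − 0.8125 = 1.438 in → 1.2 × 1.438 × 0.3125 × 70 = 37.73 → r_n = 37.73 kips.
R_n = 1 × 18.87 + 4 × 37.73 = 169.8 kips.
Design strength φR_n = 0.75 × 169.8 = 127 kips.

127 kips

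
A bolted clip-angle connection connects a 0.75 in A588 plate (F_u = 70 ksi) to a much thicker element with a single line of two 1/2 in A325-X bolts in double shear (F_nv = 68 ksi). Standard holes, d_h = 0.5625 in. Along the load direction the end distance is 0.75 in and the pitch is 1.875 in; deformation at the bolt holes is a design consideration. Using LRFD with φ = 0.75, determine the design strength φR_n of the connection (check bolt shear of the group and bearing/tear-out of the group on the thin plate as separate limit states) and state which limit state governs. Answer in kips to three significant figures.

40.1 kips (bolt shear governs)

Bolt shear: A_b = π·0.5²/4 = 0.1963 in²; R_n = 68 × 0.1963 × 2 × 2 = 53.41 kips → 0.75 × 53.41 = 40.1 kips.
Bearing (1.2 l_c t F_u ≤ 2.4 d t F_u): upper limit = 2.4·0.5·0.75·70 = 63 kips.
  Edge l_c = 0.75 − 0.5625/2 = 0.4688 → r_n = 29.53 kips; interior l_c = 1.875 − 0.5625 = 1.312 → r_n = 63 kips.
  R_n,bearing = 1·29.53 + 1·63 = 92.53 kips → 0.75 × 92.53 = 69.4 kips.
Bolt shear governs: 40.1 kips.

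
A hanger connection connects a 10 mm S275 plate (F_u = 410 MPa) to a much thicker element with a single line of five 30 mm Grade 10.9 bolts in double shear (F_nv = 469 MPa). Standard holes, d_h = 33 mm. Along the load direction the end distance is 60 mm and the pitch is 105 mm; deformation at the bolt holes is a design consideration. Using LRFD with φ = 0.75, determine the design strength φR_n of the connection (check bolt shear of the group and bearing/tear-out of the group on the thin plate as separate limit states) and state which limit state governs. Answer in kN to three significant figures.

1050 kN (bearing governs)

Bolt shear: A_b = π·30²/4 = 706.9 mm²; R_n = 469 × 706.9 × 5 × 2 / 1000 = 3315 kN → 0.75 × 3315 = 2490 kN.
Bearing (1.2 l_c t F_u ≤ 2.4 d t F_u): upper limit = 2.4·30·10·410 / 1000 = 295.2 kN.
  Edge l_c = 60 − 33/2 = 43.5 → r_n = 214 kN; interior l_c = 105 − 33 = 72 → r_n = 295.2 kN.
  R_n,bearing = 1·214 + 4·295.2 = 1395 kN → 0.75 × 1395 = 1050 kN.
Bearing governs: 1050 kN.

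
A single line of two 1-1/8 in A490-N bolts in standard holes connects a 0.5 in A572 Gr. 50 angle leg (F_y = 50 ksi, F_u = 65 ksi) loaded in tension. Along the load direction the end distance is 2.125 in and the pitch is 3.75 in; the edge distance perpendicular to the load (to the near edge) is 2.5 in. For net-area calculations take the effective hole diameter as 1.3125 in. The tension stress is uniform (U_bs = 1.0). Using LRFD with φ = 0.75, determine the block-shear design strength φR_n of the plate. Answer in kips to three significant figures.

102 kips

Shear plane L_v = 2.125 + 1·3.75 = 5.875 in; A_gv = 5.875 × 0.5 = 2.938 in².
A_nv = (5.875 − 1.5·1.3125) × 0.5 = 1.953 in².
A_nt = (2.5 − 0.5·1.3125) × 0.5 = 0.9219 in².
0.6 F_u A_nv = 76.17 kips; 0.6 F_y A_gv = 88.12 kips → shear rupture governs the shear term.
R_n = 76.17 + 1.0 × 65 × 0.9219 = 136.1 kips.
Design strength φR_n = 0.75 × 136.1 = 102 kips.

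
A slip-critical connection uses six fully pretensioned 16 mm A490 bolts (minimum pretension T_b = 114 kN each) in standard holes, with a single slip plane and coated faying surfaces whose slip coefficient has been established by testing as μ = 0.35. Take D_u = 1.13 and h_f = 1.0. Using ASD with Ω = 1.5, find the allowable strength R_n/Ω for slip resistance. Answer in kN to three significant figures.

R_n = μ · D_u · h_f · T_b · n_s · n_b = 0.35 × 1.13 × 1.0 × 114 × 1 × 6 = 270.5 kN.
Allowable strength R_n/Ω = 270.5 / 1.5 = 180 kN.

180 kN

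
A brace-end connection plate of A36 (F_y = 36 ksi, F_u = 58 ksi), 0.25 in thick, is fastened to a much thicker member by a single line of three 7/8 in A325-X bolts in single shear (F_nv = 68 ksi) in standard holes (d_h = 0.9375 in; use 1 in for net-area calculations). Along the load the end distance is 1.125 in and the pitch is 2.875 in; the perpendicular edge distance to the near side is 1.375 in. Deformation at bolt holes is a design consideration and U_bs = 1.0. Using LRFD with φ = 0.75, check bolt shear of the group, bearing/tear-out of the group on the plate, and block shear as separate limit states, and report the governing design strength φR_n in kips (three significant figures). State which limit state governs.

37.4 kips (block shear governs)

Bolt shear: A_b = π·0.875²/4 = 0.6013 in²; R_n = 68 × 0.6013 × 3 × 1 = 122.7 kips → 0.75 × 122.7 = 92 kips.
Bearing: edge l_c = 0.6562, r_n = 11.42 kips; interior l_c = 1.938, r_n = 30.45 kips; R_n = 11.42 + 2·30.45 = 72.32 kips → 54.2 kips.
Block shear: A_gv = 1.719, A_nv = 1.094, A_nt = 0.2188 in²; R_n = min(0.6F_uA_nv, 0.6F_yA_gv) + U_bs·F_u·A_nt = 49.81 kips → 37.4 kips.
Block shear governs: 37.4 kips.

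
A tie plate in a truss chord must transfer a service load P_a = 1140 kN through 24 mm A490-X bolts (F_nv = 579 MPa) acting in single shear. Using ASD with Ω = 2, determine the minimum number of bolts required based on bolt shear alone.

A_b = π·24²/4 = 452.4 mm².
Per-bolt allowable strength R_n/Ω = 579 × 452.4 × 1 / 1000 / 2 = 131 kN.
n ≥ 1140 / 131 = 8.705 → use 9 bolts.

9 bolts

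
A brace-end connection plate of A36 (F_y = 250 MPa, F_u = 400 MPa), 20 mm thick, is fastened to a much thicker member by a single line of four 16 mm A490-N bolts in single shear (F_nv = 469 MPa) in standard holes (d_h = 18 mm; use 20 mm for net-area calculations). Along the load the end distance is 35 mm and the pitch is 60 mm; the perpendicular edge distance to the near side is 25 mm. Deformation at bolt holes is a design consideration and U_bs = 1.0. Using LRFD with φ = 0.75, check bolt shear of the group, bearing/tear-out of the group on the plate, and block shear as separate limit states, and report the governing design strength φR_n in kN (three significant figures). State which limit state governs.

283 kN (bolt shear governs)

Bolt shear: A_b = π·16²/4 = 201.1 mm²; R_n = 469 × 201.1 × 4 × 1 / 1000 = 377.2 kN → 0.75 × 377.2 = 283 kN.
Bearing: edge l_c = 26, r_n = 249.6 kN; interior l_c = 42, r_n = 307.2 kN; R_n = 249.6 + 3·307.2 = 1171 kN → 878 kN.
Block shear: A_gv = 4300, A_nv = 2900, A_nt = 300 mm²; R_n = min(0.6F_uA_nv, 0.6F_yA_gv) + U_bs·F_u·A_nt = 765 kN → 574 kN.
Bolt shear governs: 283 kN.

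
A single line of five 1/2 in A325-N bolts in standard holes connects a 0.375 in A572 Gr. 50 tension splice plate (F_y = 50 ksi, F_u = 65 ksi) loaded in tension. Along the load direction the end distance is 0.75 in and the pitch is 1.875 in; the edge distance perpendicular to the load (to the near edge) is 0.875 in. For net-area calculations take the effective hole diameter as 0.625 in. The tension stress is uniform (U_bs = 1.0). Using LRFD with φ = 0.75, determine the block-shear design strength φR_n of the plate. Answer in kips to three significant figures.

69.9 kips

Shear plane L_v = 0.75 + 4·1.875 = 8.25 in; A_gv = 8.25 × 0.375 = 3.094 in².
A_nv = (8.25 − 4.5·0.625) × 0.375 = 2.039 in².
A_nt = (0.875 − 0.5·0.625) × 0.375 = 0.2109 in².
0.6 F_u A_nv = 79.52 kips; 0.6 F_y A_gv = 92.81 kips → shear rupture governs the shear term.
R_n = 79.52 + 1.0 × 65 × 0.2109 = 93.23 kips.
Design strength φR_n = 0.75 × 93.23 = 69.9 kips.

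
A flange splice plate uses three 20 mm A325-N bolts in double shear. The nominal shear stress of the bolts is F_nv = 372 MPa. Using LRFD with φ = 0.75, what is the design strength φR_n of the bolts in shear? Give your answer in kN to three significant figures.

526 kN

A_b = π × 20² / 4 = 314.2 mm².
R_n = F_nv · A_b · n · n_s = 372 × 314.2 × 3 × 2 / 1000 = 701.2 kN.
Design strength φR_n = 0.75 × 701.2 = 526 kN.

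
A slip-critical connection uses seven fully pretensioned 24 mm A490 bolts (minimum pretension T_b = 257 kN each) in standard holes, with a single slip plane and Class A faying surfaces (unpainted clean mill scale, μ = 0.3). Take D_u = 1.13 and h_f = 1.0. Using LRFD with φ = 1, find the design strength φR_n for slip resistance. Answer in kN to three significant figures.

610 kN

R_n = μ · D_u · h_f · T_b · n_s · n_b = 0.3 × 1.13 × 1.0 × 257 × 1 × 7 = 609.9 kN.
Design strength φR_n = 1 × 609.9 = 610 kN.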